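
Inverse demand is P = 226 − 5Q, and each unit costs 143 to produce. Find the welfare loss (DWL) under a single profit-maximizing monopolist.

DWL = 172.225

Competitive firms price at marginal cost: P = 143, giving Q = 16.6.
A monopolist chooses Q where MR = MC. MR = 226 − 10Q; setting this equal to 143 gives Q = 8.3 and P = 184.5.
DWL is the triangle between Q = 8.3 and Q = 16.6: ½·(16.6 − 8.3)·(184.5 − 143) = 172.225.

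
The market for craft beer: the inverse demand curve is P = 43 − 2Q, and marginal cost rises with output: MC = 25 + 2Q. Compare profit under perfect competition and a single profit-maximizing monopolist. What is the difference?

Competitive equilibrium sets price equal to marginal cost: 43 − 2Q = 25 + 2Q, so Q = 4.5 and P = 34.
Profit = 34·4.5 − (25·4.5 + ½·2·4.5²) = 20.25.
A monopolist chooses Q where MR = MC. MR = 43 − 4Q; setting this equal to 25 + 2Q gives Q = 3 and P = 37.
Profit = 37·3 − (25·3 + ½·2·3²) = 27.
Change in profit: 27 − 20.25 = 6.75.

Profit rises by 6.75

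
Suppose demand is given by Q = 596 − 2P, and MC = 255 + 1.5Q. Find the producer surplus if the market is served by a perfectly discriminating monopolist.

PS = 462.25

Inverting demand: P = 298 − 0.5Q.
Under first-degree price discrimination the firm charges each unit its demand price and produces up to where P = MC, i.e. Q = 21.5. Consumer surplus is zero; producer surplus equals total surplus.
PS = ½·(298 − 255)·21.5 = 462.25.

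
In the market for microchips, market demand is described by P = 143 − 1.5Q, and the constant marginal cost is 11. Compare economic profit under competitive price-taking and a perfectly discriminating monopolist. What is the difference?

π rises by 5808

Perfect competition: P = MC = 11, so 143 − 1.5Q = 11 and Q = 88.
Profit = (11 − 11)·88 = 0.
A perfectly discriminating monopolist sells every unit with P(Q) ≥ MC(Q), so output equals the competitive quantity Q = 88. Each buyer pays their reservation price, so CS = 0 and the firm captures all surplus.
PS equals the full surplus area, 5808. Profit = 5808 = 5808.
Change in economic profit: 5808 − 0 = 5808.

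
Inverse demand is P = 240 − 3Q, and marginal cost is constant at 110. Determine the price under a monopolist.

The monopolist equates marginal revenue to marginal cost: 240 − 6Q = 110, so Q = 65/3. From demand, P = 175.

P = 175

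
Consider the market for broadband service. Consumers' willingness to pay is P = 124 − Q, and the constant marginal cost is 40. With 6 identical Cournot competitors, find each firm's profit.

Cournot with 6 identical firms: the symmetric best-response condition is 124 − 7q = 40. Each firm produces q = 12, total output Q = 72, price P = 52.
Each firm's profit = (52 − 40)·12 = 144.

π_i = 144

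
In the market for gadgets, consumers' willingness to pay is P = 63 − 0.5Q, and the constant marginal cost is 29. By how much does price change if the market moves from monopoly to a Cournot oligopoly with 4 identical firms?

Monopoly sets MR = MC: 63 − Q = 29 ⇒ Q = 34, P = 63 − 0.5·34 = 46.
In a 4-firm Cournot equilibrium, symmetry and the first-order condition give q = (63 − 29)/(2.5) = 13.6. So Q = 54.4 and P = 35.8.
Change in price: 35.8 − 46 = −10.2.

Price falls by 10.2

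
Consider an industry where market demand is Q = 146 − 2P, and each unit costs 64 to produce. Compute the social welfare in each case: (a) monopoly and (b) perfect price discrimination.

Monopoly: TS = 60.75; Perfect PD: TS = 81

Inverting demand: P = 73 − 0.5Q.
Monopoly sets MR = MC: 73 − Q = 64 ⇒ Q = 9, P = 73 − 0.5·9 = 68.5.
CS = ½·(73 − 68.5)·9 = 20.25; PS = (68.5 − 64)·9 = 40.5; TS = 60.75.
A perfectly discriminating monopolist sells every unit with P(Q) ≥ MC(Q), so output equals the competitive quantity Q = 18. Each buyer pays their reservation price, so CS = 0 and the firm captures all surplus.
TS = 81 (equal to competitive TS).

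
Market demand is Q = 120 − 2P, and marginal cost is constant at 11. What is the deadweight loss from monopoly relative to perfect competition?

DWL = 600.25

Inverting demand: P = 60 − 0.5Q.
Competitive firms price at marginal cost: P = 11, giving Q = 98.
The monopolist equates marginal revenue to marginal cost: 60 − Q = 11, so Q = 49. From demand, P = 35.5.
DWL is the triangle between Q = 49 and Q = 98: ½·(98 − 49)·(35.5 − 11) = 600.25.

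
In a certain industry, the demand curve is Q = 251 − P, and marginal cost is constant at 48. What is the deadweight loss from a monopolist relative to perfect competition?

Inverting demand: P = 251 − Q.
Competitive firms price at marginal cost: P = 48, giving Q = 203.
The monopolist equates marginal revenue to marginal cost: 251 − 2Q = 48, so Q = 101.5. From demand, P = 149.5.
DWL is the triangle between Q = 101.5 and Q = 203: ½·(203 − 101.5)·(149.5 − 48) = 5151.125.

DWL = 5151.125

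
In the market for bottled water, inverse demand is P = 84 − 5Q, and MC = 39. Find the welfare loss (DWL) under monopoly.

Competitive firms price at marginal cost: P = 39, giving Q = 9.
The monopolist equates marginal revenue to marginal cost: 84 − 10Q = 39, so Q = 4.5. From demand, P = 61.5.
DWL is the triangle between Q = 4.5 and Q = 9: ½·(9 − 4.5)·(61.5 − 39) = 50.625.

DWL = 50.625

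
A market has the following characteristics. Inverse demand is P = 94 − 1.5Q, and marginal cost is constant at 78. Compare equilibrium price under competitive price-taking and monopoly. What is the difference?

P rises by 8

Under competition P = MC = 78, so Q = (94 − 78)/1.5 = 32/3.
A monopolist chooses Q where MR = MC. MR = 94 − 3Q; setting this equal to 78 gives Q = 16/3 and P = 86.
Change in equilibrium price: 86 − 78 = 8.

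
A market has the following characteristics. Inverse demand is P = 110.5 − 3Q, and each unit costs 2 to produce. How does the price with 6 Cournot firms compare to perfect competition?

Cournot: P = 17.5; Competition: P = 2

Cournot with 6 identical firms: the symmetric best-response condition is 110.5 − 21q = 2. Each firm produces q = 31/6, total output Q = 31, price P = 17.5.
Under competition P = MC = 2, so Q = (110.5 − 2)/3 = 217/6.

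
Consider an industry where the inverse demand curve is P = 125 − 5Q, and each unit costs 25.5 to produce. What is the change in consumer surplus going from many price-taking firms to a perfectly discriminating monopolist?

Perfect competition: P = MC = 25.5, so 125 − 5Q = 25.5 and Q = 19.9.
CS = ½·(125 − 25.5)·19.9 = 990.025.
Under first-degree price discrimination the firm charges each unit its demand price and produces up to where P = MC, i.e. Q = 19.9. Consumer surplus is zero; producer surplus equals total surplus.
CS = 0.
Change in consumer surplus: 0 − 990.025 = −990.025.

CS falls by 990.025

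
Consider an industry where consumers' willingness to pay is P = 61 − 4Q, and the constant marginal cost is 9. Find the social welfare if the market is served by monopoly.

The monopolist equates marginal revenue to marginal cost: 61 − 8Q = 9, so Q = 6.5. From demand, P = 35.
CS = ½·(61 − 35)·6.5 = 84.5; PS = (35 − 9)·6.5 = 169; TS = 253.5.

TS = 253.5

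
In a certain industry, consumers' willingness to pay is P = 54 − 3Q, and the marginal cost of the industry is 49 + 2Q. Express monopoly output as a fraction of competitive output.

Q_m/Q_c = 0.625

A monopolist chooses Q where MR = MC. MR = 54 − 6Q; setting this equal to 49 + 2Q gives Q = 0.625 and P = 52.125.
Competitive equilibrium sets price equal to marginal cost: 54 − 3Q = 49 + 2Q, so Q = 1 and P = 51.
Ratio Q_m/Q_c = 0.625/1 = 0.625.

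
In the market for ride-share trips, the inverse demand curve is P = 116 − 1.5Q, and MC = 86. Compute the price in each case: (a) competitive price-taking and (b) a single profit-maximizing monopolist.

Competitive firms price at marginal cost: P = 86, giving Q = 20.
The monopolist equates marginal revenue to marginal cost: 116 − 3Q = 86, so Q = 10. From demand, P = 101.

Competition: P = 86; Monopoly: P = 101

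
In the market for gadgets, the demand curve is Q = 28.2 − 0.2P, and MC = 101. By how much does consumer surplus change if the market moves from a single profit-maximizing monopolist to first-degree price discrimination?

Inverting demand: P = 141 − 5Q.
A monopolist chooses Q where MR = MC. MR = 141 − 10Q; setting this equal to 101 gives Q = 4 and P = 121.
CS = ½·(141 − 121)·4 = 40.
Under first-degree price discrimination the firm charges each unit its demand price and produces up to where P = MC, i.e. Q = 8. Consumer surplus is zero; producer surplus equals total surplus.
CS = 0.
Change in consumer surplus: 0 − 40 = −40.

Consumer surplus falls by 40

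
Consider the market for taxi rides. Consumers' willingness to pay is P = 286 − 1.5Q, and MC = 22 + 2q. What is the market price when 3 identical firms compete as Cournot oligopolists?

Cournot with 3 identical firms: the symmetric best-response condition is 286 − 6q = 22 + 2q. Each firm produces q = 33, total output Q = 99, price P = 137.5.

P = 137.5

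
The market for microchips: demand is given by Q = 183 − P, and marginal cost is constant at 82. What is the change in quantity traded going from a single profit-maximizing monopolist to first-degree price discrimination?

Q rises by 50.5

Inverting demand: P = 183 − Q.
The monopolist equates marginal revenue to marginal cost: 183 − 2Q = 82, so Q = 50.5. From demand, P = 132.5.
A perfectly discriminating monopolist sells every unit with P(Q) ≥ MC(Q), so output equals the competitive quantity Q = 101. Each buyer pays their reservation price, so CS = 0 and the firm captures all surplus.
Change in quantity traded: 101 − 50.5 = 50.5.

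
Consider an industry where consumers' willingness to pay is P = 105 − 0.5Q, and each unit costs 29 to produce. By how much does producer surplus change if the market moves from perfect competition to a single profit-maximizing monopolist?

Producer surplus rises by 2888

Perfect competition: P = MC = 29, so 105 − 0.5Q = 29 and Q = 152.
PS = (29 − 29)·152 = 0.
The monopolist equates marginal revenue to marginal cost: 105 − Q = 29, so Q = 76. From demand, P = 67.
PS = (67 − 29)·76 = 2888.
Change in producer surplus: 2888 − 0 = 2888.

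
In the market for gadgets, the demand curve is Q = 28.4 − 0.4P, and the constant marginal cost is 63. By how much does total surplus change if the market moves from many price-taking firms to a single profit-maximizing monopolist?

Inverting demand: P = 71 − 2.5Q.
Competitive firms price at marginal cost: P = 63, giving Q = 3.2.
CS = ½·(71 − 63)·3.2 = 12.8; PS = (63 − 63)·3.2 = 0; TS = 12.8.
A monopolist chooses Q where MR = MC. MR = 71 − 5Q; setting this equal to 63 gives Q = 1.6 and P = 67.
CS = ½·(71 − 67)·1.6 = 3.2; PS = (67 − 63)·1.6 = 6.4; TS = 9.6.
Change in total surplus: 9.6 − 12.8 = −3.2.

Total surplus falls by 3.2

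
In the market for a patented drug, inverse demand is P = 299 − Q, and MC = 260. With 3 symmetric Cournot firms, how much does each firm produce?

q_i = 9.75

Cournot with 3 identical firms: the symmetric best-response condition is 299 − 4q = 260. Each firm produces q = 9.75, total output Q = 29.25, price P = 269.75.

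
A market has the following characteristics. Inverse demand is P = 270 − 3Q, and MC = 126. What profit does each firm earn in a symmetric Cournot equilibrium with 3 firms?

π_i = 432

With 3 symmetric Cournot firms, each firm's FOC gives 270 − 12q = 126, so q = 12, Q = 3·12 = 36, and P = 162.
Each firm's profit = (162 − 126)·12 = 432.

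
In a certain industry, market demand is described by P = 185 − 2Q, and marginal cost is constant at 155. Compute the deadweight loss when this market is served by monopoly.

DWL = 56.25

Perfect competition: P = MC = 155, so 185 − 2Q = 155 and Q = 15.
The monopolist equates marginal revenue to marginal cost: 185 − 4Q = 155, so Q = 7.5. From demand, P = 170.
DWL is the triangle between Q = 7.5 and Q = 15: ½·(15 − 7.5)·(170 − 155) = 56.25.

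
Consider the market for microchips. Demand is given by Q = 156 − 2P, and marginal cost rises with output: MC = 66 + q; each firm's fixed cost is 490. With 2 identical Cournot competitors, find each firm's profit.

Inverting demand: P = 78 − 0.5Q.
With 2 symmetric Cournot firms, each firm's FOC gives 78 − 1.5q = 66 + q, so q = 4.8, Q = 2·4.8 = 9.6, and P = 73.2.
Each firm's profit = 73.2·4.8 − (66·4.8 + ½·1·4.8²) − 490 = −466.96.

π_i = −466.96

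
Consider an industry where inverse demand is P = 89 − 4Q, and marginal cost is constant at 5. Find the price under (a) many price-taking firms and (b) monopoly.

Competition: P = 5; Monopoly: P = 47

Perfect competition: P = MC = 5, so 89 − 4Q = 5 and Q = 21.
The monopolist equates marginal revenue to marginal cost: 89 − 8Q = 5, so Q = 10.5. From demand, P = 47.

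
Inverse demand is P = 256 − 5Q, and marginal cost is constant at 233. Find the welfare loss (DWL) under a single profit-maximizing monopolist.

DWL = 13.225

Under competition P = MC = 233, so Q = (256 − 233)/5 = 4.6.
Monopoly sets MR = MC: 256 − 10Q = 233 ⇒ Q = 2.3, P = 256 − 5·2.3 = 244.5.
DWL is the triangle between Q = 2.3 and Q = 4.6: ½·(4.6 − 2.3)·(244.5 − 233) = 13.225.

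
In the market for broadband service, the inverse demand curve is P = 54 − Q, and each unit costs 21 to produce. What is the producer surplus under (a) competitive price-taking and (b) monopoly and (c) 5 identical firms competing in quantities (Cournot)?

Competition: PS = 0; Monopoly: PS = 272.25; Cournot: PS = 151.25

Perfect competition: P = MC = 21, so 54 − Q = 21 and Q = 33.
PS = (21 − 21)·33 = 0.
A monopolist chooses Q where MR = MC. MR = 54 − 2Q; setting this equal to 21 gives Q = 16.5 and P = 37.5.
PS = (37.5 − 21)·16.5 = 272.25.
In a 5-firm Cournot equilibrium, symmetry and the first-order condition give q = (54 − 21)/(6) = 5.5. So Q = 27.5 and P = 26.5.
PS = (26.5 − 21)·27.5 = 151.25.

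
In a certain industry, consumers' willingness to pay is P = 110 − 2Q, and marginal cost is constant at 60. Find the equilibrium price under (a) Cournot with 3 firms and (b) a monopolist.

With 3 symmetric Cournot firms, each firm's FOC gives 110 − 8q = 60, so q = 6.25, Q = 3·6.25 = 18.75, and P = 72.5.
A monopolist chooses Q where MR = MC. MR = 110 − 4Q; setting this equal to 60 gives Q = 12.5 and P = 85.

Cournot: P = 72.5; Monopoly: P = 85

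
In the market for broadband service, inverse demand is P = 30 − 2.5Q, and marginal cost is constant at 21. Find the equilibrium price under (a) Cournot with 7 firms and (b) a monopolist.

Cournot: P = 22.125; Monopoly: P = 25.5

Cournot with 7 identical firms: the symmetric best-response condition is 30 − 20q = 21. Each firm produces q = 0.45, total output Q = 3.15, price P = 22.125.
The monopolist equates marginal revenue to marginal cost: 30 − 5Q = 21, so Q = 1.8. From demand, P = 25.5.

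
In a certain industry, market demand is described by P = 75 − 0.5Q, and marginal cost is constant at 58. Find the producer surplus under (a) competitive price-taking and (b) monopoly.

Perfect competition: P = MC = 58, so 75 − 0.5Q = 58 and Q = 34.
PS = (58 − 58)·34 = 0.
A monopolist chooses Q where MR = MC. MR = 75 − Q; setting this equal to 58 gives Q = 17 and P = 66.5.
PS = (66.5 − 58)·17 = 144.5.

Competition: PS = 0; Monopoly: PS = 144.5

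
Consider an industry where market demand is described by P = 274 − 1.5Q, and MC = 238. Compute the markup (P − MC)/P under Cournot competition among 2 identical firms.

Lerner index = 0.048

Cournot with 2 identical firms: the symmetric best-response condition is 274 − 4.5q = 238. Each firm produces q = 8, total output Q = 16, price P = 250.
Lerner index = (P − MC)/P = (250 − 238)/250 = 0.048.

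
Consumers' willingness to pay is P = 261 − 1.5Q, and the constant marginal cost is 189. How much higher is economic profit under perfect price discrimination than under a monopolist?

A monopolist chooses Q where MR = MC. MR = 261 − 3Q; setting this equal to 189 gives Q = 24 and P = 225.
Profit = (225 − 189)·24 = 864.
Under first-degree price discrimination the firm charges each unit its demand price and produces up to where P = MC, i.e. Q = 48. Consumer surplus is zero; producer surplus equals total surplus.
PS equals the full surplus area, 1728. Profit = 1728 = 1728.
Change in economic profit: 1728 − 864 = 864.

π rises by 864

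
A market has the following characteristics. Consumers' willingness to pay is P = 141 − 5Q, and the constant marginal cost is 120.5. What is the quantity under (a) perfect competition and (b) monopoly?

Under competition P = MC = 120.5, so Q = (141 − 120.5)/5 = 4.1.
A monopolist chooses Q where MR = MC. MR = 141 − 10Q; setting this equal to 120.5 gives Q = 2.05 and P = 130.75.

Competition: Q = 4.1; Monopoly: Q = 2.05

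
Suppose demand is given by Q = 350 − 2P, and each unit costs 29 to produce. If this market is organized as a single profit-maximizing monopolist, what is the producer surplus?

Inverting demand: P = 175 − 0.5Q.
The monopolist equates marginal revenue to marginal cost: 175 − Q = 29, so Q = 146. From demand, P = 102.
PS = (102 − 29)·146 = 10658.

PS = 10658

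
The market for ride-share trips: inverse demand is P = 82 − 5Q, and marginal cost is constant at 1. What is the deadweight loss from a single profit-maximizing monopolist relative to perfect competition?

DWL = 164.025

Perfect competition: P = MC = 1, so 82 − 5Q = 1 and Q = 16.2.
A monopolist chooses Q where MR = MC. MR = 82 − 10Q; setting this equal to 1 gives Q = 8.1 and P = 41.5.
DWL is the triangle between Q = 8.1 and Q = 16.2: ½·(16.2 − 8.1)·(41.5 − 1) = 164.025.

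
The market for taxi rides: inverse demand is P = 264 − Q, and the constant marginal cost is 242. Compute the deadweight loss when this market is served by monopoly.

DWL = 60.5

Perfect competition: P = MC = 242, so 264 − Q = 242 and Q = 22.
Monopoly sets MR = MC: 264 − 2Q = 242 ⇒ Q = 11, P = 264 − 11 = 253.
DWL is the triangle between Q = 11 and Q = 22: ½·(22 − 11)·(253 − 242) = 60.5.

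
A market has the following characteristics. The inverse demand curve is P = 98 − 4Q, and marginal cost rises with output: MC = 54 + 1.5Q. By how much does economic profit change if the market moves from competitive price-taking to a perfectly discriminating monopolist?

Economic profit rises by 128

Competitive equilibrium sets price equal to marginal cost: 98 − 4Q = 54 + 1.5Q, so Q = 8 and P = 66.
Profit = 66·8 − (54·8 + ½·1.5·8²) = 48.
A perfectly discriminating monopolist sells every unit with P(Q) ≥ MC(Q), so output equals the competitive quantity Q = 8. Each buyer pays their reservation price, so CS = 0 and the firm captures all surplus.
PS equals the full surplus area, 176. Profit = 176 = 176.
Change in economic profit: 176 − 48 = 128.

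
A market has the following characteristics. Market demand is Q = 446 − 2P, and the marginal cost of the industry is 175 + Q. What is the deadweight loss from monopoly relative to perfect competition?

DWL = 48

Inverting demand: P = 223 − 0.5Q.
Under competition P = MC: 223 − 0.5Q = 175 + Q ⇒ Q = 32, P = 207.
A monopolist chooses Q where MR = MC. MR = 223 − Q; setting this equal to 175 + Q gives Q = 24 and P = 211.
CS = ½·(223 − 207)·32 = 256; PS = (207·32 − 175·32 − ½·1·32²) = 512; TS = 768.
CS = ½·(223 − 211)·24 = 144; PS = (211·24 − 175·24 − ½·1·24²) = 576; TS = 720.
DWL = 768 − 720 = 48.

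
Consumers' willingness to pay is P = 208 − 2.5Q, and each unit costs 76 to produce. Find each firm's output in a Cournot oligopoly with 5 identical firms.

q_i = 8.8

With 5 symmetric Cournot firms, each firm's FOC gives 208 − 15q = 76, so q = 8.8, Q = 5·8.8 = 44, and P = 98.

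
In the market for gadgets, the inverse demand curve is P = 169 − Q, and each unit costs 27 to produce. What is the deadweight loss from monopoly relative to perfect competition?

Perfect competition: P = MC = 27, so 169 − Q = 27 and Q = 142.
The monopolist equates marginal revenue to marginal cost: 169 − 2Q = 27, so Q = 71. From demand, P = 98.
DWL is the triangle between Q = 71 and Q = 142: ½·(142 − 71)·(98 − 27) = 2520.5.

DWL = 2520.5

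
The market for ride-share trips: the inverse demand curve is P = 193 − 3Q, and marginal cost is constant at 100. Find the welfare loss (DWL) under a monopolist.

Perfect competition: P = MC = 100, so 193 − 3Q = 100 and Q = 31.
A monopolist chooses Q where MR = MC. MR = 193 − 6Q; setting this equal to 100 gives Q = 15.5 and P = 146.5.
DWL is the triangle between Q = 15.5 and Q = 31: ½·(31 − 15.5)·(146.5 − 100) = 360.375.

DWL = 360.375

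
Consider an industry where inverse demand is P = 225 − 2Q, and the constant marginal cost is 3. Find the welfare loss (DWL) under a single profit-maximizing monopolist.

Perfect competition: P = MC = 3, so 225 − 2Q = 3 and Q = 111.
Monopoly sets MR = MC: 225 − 4Q = 3 ⇒ Q = 55.5, P = 225 − 2·55.5 = 114.
DWL is the triangle between Q = 55.5 and Q = 111: ½·(111 − 55.5)·(114 − 3) = 3080.25.

DWL = 3080.25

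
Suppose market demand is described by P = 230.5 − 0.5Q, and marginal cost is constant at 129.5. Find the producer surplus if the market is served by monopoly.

A monopolist chooses Q where MR = MC. MR = 230.5 − Q; setting this equal to 129.5 gives Q = 101 and P = 180.
PS = (180 − 129.5)·101 = 5100.5.

PS = 5100.5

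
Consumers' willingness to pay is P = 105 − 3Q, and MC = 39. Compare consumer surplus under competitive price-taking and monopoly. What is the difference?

Competitive firms price at marginal cost: P = 39, giving Q = 22.
CS = ½·(105 − 39)·22 = 726.
A monopolist chooses Q where MR = MC. MR = 105 − 6Q; setting this equal to 39 gives Q = 11 and P = 72.
CS = ½·(105 − 72)·11 = 181.5.
Change in consumer surplus: 181.5 − 726 = −544.5.

Consumer surplus falls by 544.5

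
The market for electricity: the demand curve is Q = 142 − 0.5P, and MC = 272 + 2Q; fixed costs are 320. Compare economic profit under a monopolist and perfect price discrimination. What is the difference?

π rises by 6

Inverting demand: P = 284 − 2Q.
A monopolist chooses Q where MR = MC. MR = 284 − 4Q; setting this equal to 272 + 2Q gives Q = 2 and P = 280.
Profit = 280·2 − (272·2 + ½·2·2²) − 320 = −308.
Under first-degree price discrimination the firm charges each unit its demand price and produces up to where P = MC, i.e. Q = 3. Consumer surplus is zero; producer surplus equals total surplus.
PS equals the full surplus area, 18. Profit = 18 − 320 = −302.
Change in economic profit: −302 − −308 = 6.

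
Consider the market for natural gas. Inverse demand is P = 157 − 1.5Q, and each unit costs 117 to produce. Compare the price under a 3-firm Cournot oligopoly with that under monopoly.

In a 3-firm Cournot equilibrium, symmetry and the first-order condition give q = (157 − 117)/(6) = 20/3. So Q = 20 and P = 127.
The monopolist equates marginal revenue to marginal cost: 157 − 3Q = 117, so Q = 40/3. From demand, P = 137.

Cournot: P = 127; Monopoly: P = 137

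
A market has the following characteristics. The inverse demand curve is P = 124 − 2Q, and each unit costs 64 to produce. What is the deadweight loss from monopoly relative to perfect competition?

DWL = 225

Perfect competition: P = MC = 64, so 124 − 2Q = 64 and Q = 30.
The monopolist equates marginal revenue to marginal cost: 124 − 4Q = 64, so Q = 15. From demand, P = 94.
DWL is the triangle between Q = 15 and Q = 30: ½·(30 − 15)·(94 − 64) = 225.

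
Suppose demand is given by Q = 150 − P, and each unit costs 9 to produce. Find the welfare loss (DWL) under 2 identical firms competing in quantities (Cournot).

Inverting demand: P = 150 − Q.
Perfect competition: P = MC = 9, so 150 − Q = 9 and Q = 141.
In a 2-firm Cournot equilibrium, symmetry and the first-order condition give q = (150 − 9)/(3) = 47. So Q = 94 and P = 56.
DWL is the triangle between Q = 94 and Q = 141: ½·(141 − 94)·(56 − 9) = 1104.5.

DWL = 1104.5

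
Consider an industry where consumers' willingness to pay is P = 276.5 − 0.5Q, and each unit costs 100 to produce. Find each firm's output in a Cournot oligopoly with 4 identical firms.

In a 4-firm Cournot equilibrium, symmetry and the first-order condition give q = (276.5 − 100)/(2.5) = 70.6. So Q = 282.4 and P = 135.3.

q_i = 70.6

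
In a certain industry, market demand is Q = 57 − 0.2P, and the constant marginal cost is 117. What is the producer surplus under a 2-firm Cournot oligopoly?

Inverting demand: P = 285 − 5Q.
Cournot with 2 identical firms: the symmetric best-response condition is 285 − 15q = 117. Each firm produces q = 11.2, total output Q = 22.4, price P = 173.
PS = (173 − 117)·22.4 = 1254.4.

PS = 1254.4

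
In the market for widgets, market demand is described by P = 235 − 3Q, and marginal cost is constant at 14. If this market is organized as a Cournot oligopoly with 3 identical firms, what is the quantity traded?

Cournot with 3 identical firms: the symmetric best-response condition is 235 − 12q = 14. Each firm produces q = 221/12, total output Q = 55.25, price P = 69.25.

Q = 55.25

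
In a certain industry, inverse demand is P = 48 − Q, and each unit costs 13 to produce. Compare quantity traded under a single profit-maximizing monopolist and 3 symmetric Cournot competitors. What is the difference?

Quantity traded rises by 8.75

The monopolist equates marginal revenue to marginal cost: 48 − 2Q = 13, so Q = 17.5. From demand, P = 30.5.
Cournot with 3 identical firms: the symmetric best-response condition is 48 − 4q = 13. Each firm produces q = 8.75, total output Q = 26.25, price P = 21.75.
Change in quantity traded: 26.25 − 17.5 = 8.75.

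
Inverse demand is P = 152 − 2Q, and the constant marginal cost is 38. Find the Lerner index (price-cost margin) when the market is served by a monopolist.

The monopolist equates marginal revenue to marginal cost: 152 − 4Q = 38, so Q = 28.5. From demand, P = 95.
Lerner index = (P − MC)/P = (95 − 38)/95 = 0.6.

Lerner index = 0.6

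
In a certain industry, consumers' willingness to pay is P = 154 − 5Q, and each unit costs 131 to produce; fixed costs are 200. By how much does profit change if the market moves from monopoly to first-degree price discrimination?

Monopoly sets MR = MC: 154 − 10Q = 131 ⇒ Q = 2.3, P = 154 − 5·2.3 = 142.5.
Profit = (142.5 − 131)·2.3 − 200 = −173.55.
With perfect price discrimination, output is the efficient level Q = 4.6 (where demand meets MC), but every buyer pays their willingness to pay: CS = 0 and PS = total surplus.
PS equals the full surplus area, 52.9. Profit = 52.9 − 200 = −147.1.
Change in profit: −147.1 − −173.55 = 26.45.

π rises by 26.45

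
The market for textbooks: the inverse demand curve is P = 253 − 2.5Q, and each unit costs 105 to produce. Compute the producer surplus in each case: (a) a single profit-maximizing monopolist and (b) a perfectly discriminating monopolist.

Monopoly: PS = 2190.4; Perfect PD: PS = 4380.8

A monopolist chooses Q where MR = MC. MR = 253 − 5Q; setting this equal to 105 gives Q = 29.6 and P = 179.
PS = (179 − 105)·29.6 = 2190.4.
With perfect price discrimination, output is the efficient level Q = 59.2 (where demand meets MC), but every buyer pays their willingness to pay: CS = 0 and PS = total surplus.
PS = ½·(253 − 105)·59.2 = 4380.8.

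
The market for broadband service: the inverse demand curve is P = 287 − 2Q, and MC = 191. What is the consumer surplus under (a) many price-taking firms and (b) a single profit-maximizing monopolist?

Competition: CS = 2304; Monopoly: CS = 576

Competitive firms price at marginal cost: P = 191, giving Q = 48.
CS = ½·(287 − 191)·48 = 2304.
A monopolist chooses Q where MR = MC. MR = 287 − 4Q; setting this equal to 191 gives Q = 24 and P = 239.
CS = ½·(287 − 239)·24 = 576.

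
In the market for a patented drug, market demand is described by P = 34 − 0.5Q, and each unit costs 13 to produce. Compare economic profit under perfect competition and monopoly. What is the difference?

π rises by 220.5

Competitive firms price at marginal cost: P = 13, giving Q = 42.
Profit = (13 − 13)·42 = 0.
Monopoly sets MR = MC: 34 − Q = 13 ⇒ Q = 21, P = 34 − 0.5·21 = 23.5.
Profit = (23.5 − 13)·21 = 220.5.
Change in economic profit: 220.5 − 0 = 220.5.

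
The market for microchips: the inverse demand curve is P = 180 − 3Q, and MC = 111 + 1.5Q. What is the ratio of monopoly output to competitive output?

Q_m/Q_c = 0.6

A monopolist chooses Q where MR = MC. MR = 180 − 6Q; setting this equal to 111 + 1.5Q gives Q = 9.2 and P = 152.4.
Under competition P = MC: 180 − 3Q = 111 + 1.5Q ⇒ Q = 46/3, P = 134.
Ratio Q_m/Q_c = 9.2/(46/3) = 0.6.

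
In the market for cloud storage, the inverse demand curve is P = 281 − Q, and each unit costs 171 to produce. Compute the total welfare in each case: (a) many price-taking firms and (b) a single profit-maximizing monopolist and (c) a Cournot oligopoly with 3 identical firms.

Competition: TS = 6050; Monopoly: TS = 4537.5; Cournot: TS = 5671.875

Perfect competition: P = MC = 171, so 281 − Q = 171 and Q = 110.
CS = ½·(281 − 171)·110 = 6050; PS = (171 − 171)·110 = 0; TS = 6050.
Monopoly sets MR = MC: 281 − 2Q = 171 ⇒ Q = 55, P = 281 − 55 = 226.
CS = ½·(281 − 226)·55 = 1512.5; PS = (226 − 171)·55 = 3025; TS = 4537.5.
Cournot with 3 identical firms: the symmetric best-response condition is 281 − 4q = 171. Each firm produces q = 27.5, total output Q = 82.5, price P = 198.5.
CS = ½·(281 − 198.5)·82.5 = 3403.125; PS = (198.5 − 171)·82.5 = 2268.75; TS = 5671.875.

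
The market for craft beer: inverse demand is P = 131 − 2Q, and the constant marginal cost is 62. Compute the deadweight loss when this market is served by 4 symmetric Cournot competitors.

DWL = 47.61

Perfect competition: P = MC = 62, so 131 − 2Q = 62 and Q = 34.5.
Cournot with 4 identical firms: the symmetric best-response condition is 131 − 10q = 62. Each firm produces q = 6.9, total output Q = 27.6, price P = 75.8.
DWL is the triangle between Q = 27.6 and Q = 34.5: ½·(34.5 − 27.6)·(75.8 − 62) = 47.61.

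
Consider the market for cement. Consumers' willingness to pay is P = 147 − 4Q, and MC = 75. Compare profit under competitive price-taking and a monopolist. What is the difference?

Profit rises by 324

Perfect competition: P = MC = 75, so 147 − 4Q = 75 and Q = 18.
Profit = (75 − 75)·18 = 0.
Monopoly sets MR = MC: 147 − 8Q = 75 ⇒ Q = 9, P = 147 − 4·9 = 111.
Profit = (111 − 75)·9 = 324.
Change in profit: 324 − 0 = 324.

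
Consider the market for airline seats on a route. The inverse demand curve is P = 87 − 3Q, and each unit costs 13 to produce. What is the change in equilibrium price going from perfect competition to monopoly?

Competitive firms price at marginal cost: P = 13, giving Q = 74/3.
The monopolist equates marginal revenue to marginal cost: 87 − 6Q = 13, so Q = 37/3. From demand, P = 50.
Change in equilibrium price: 50 − 13 = 37.

P rises by 37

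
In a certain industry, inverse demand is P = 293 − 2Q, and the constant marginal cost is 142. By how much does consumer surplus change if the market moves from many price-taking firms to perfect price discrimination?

Competitive firms price at marginal cost: P = 142, giving Q = 75.5.
CS = ½·(293 − 142)·75.5 = 5700.25.
Under first-degree price discrimination the firm charges each unit its demand price and produces up to where P = MC, i.e. Q = 75.5. Consumer surplus is zero; producer surplus equals total surplus.
CS = 0.
Change in consumer surplus: 0 − 5700.25 = −5700.25.

CS falls by 5700.25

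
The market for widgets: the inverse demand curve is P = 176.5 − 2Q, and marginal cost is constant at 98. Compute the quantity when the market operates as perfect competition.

Competitive firms price at marginal cost: P = 98, giving Q = 39.25.

Q = 39.25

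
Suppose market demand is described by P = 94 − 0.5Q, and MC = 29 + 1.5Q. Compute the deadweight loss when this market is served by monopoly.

Competitive equilibrium sets price equal to marginal cost: 94 − 0.5Q = 29 + 1.5Q, so Q = 32.5 and P = 77.75.
Monopoly sets MR = MC: 94 − Q = 29 + 1.5Q ⇒ Q = 26, P = 94 − 0.5·26 = 81.
CS = ½·(94 − 77.75)·32.5 = 4225/16; PS = (77.75·32.5 − 29·32.5 − ½·1.5·32.5²) = 12675/16; TS = 1056.25.
CS = ½·(94 − 81)·26 = 169; PS = (81·26 − 29·26 − ½·1.5·26²) = 845; TS = 1014.
DWL = 1056.25 − 1014 = 42.25.

DWL = 42.25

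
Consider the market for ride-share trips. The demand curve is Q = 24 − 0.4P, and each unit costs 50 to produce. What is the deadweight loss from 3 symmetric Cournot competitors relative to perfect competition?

Inverting demand: P = 60 − 2.5Q.
Competitive firms price at marginal cost: P = 50, giving Q = 4.
In a 3-firm Cournot equilibrium, symmetry and the first-order condition give q = (60 − 50)/(10) = 1. So Q = 3 and P = 52.5.
DWL is the triangle between Q = 3 and Q = 4: ½·(4 − 3)·(52.5 − 50) = 1.25.

DWL = 1.25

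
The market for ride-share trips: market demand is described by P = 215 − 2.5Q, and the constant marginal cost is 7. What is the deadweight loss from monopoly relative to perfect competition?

Competitive firms price at marginal cost: P = 7, giving Q = 83.2.
The monopolist equates marginal revenue to marginal cost: 215 − 5Q = 7, so Q = 41.6. From demand, P = 111.
DWL is the triangle between Q = 41.6 and Q = 83.2: ½·(83.2 − 41.6)·(111 − 7) = 2163.2.

DWL = 2163.2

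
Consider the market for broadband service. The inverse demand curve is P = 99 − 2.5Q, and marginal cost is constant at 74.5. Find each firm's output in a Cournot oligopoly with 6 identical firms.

q_i = 1.4

Cournot with 6 identical firms: the symmetric best-response condition is 99 − 17.5q = 74.5. Each firm produces q = 1.4, total output Q = 8.4, price P = 78.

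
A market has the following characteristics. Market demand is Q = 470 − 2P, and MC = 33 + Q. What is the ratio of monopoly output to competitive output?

Inverting demand: P = 235 − 0.5Q.
The monopolist equates marginal revenue to marginal cost: 235 − Q = 33 + Q, so Q = 101. From demand, P = 184.5.
Under competition P = MC: 235 − 0.5Q = 33 + Q ⇒ Q = 404/3, P = 503/3.
Ratio Q_m/Q_c = 101/(404/3) = 0.75.

Q_m/Q_c = 0.75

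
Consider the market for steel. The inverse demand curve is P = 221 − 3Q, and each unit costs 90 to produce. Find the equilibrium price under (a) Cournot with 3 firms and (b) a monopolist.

Cournot: P = 122.75; Monopoly: P = 155.5

Cournot with 3 identical firms: the symmetric best-response condition is 221 − 12q = 90. Each firm produces q = 131/12, total output Q = 32.75, price P = 122.75.
Monopoly sets MR = MC: 221 − 6Q = 90 ⇒ Q = 131/6, P = 221 − 3·131/6 = 155.5.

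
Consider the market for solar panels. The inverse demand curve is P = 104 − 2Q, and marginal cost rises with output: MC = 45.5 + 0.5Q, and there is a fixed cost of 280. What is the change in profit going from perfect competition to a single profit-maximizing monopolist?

Competitive equilibrium sets price equal to marginal cost: 104 − 2Q = 45.5 + 0.5Q, so Q = 23.4 and P = 57.2.
Profit = 57.2·23.4 − (45.5·23.4 + ½·0.5·23.4²) − 280 = −143.11.
Monopoly sets MR = MC: 104 − 4Q = 45.5 + 0.5Q ⇒ Q = 13, P = 104 − 2·13 = 78.
Profit = 78·13 − (45.5·13 + ½·0.5·13²) − 280 = 100.25.
Change in profit: 100.25 − −143.11 = 243.36.

Profit rises by 243.36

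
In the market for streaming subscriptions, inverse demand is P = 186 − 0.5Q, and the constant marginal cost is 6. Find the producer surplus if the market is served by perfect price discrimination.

PS = 32400

With perfect price discrimination, output is the efficient level Q = 360 (where demand meets MC), but every buyer pays their willingness to pay: CS = 0 and PS = total surplus.
PS = ½·(186 − 6)·360 = 32400.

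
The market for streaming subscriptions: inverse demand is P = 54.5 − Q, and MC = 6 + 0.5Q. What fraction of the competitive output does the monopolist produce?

The monopolist equates marginal revenue to marginal cost: 54.5 − 2Q = 6 + 0.5Q, so Q = 19.4. From demand, P = 35.1.
Competitive equilibrium sets price equal to marginal cost: 54.5 − Q = 6 + 0.5Q, so Q = 97/3 and P = 133/6.
Ratio Q_m/Q_c = 19.4/(97/3) = 0.6.

Q_m/Q_c = 0.6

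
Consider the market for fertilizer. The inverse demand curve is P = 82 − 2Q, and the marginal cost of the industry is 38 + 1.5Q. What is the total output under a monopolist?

The monopolist equates marginal revenue to marginal cost: 82 − 4Q = 38 + 1.5Q, so Q = 8. From demand, P = 66.

Q = 8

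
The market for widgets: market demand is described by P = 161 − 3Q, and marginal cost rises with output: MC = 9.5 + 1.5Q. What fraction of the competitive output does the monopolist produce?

Q_m/Q_c = 0.6

The monopolist equates marginal revenue to marginal cost: 161 − 6Q = 9.5 + 1.5Q, so Q = 20.2. From demand, P = 100.4.
Competitive equilibrium sets price equal to marginal cost: 161 − 3Q = 9.5 + 1.5Q, so Q = 101/3 and P = 60.
Ratio Q_m/Q_c = 20.2/(101/3) = 0.6.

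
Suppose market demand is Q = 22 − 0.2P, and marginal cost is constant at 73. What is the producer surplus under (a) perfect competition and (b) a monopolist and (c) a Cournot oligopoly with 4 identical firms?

Inverting demand: P = 110 − 5Q.
Perfect competition: P = MC = 73, so 110 − 5Q = 73 and Q = 7.4.
PS = (73 − 73)·7.4 = 0.
Monopoly sets MR = MC: 110 − 10Q = 73 ⇒ Q = 3.7, P = 110 − 5·3.7 = 91.5.
PS = (91.5 − 73)·3.7 = 68.45.
With 4 symmetric Cournot firms, each firm's FOC gives 110 − 25q = 73, so q = 1.48, Q = 4·1.48 = 5.92, and P = 80.4.
PS = (80.4 − 73)·5.92 = 43.808.

Competition: PS = 0; Monopoly: PS = 68.45; Cournot: PS = 43.808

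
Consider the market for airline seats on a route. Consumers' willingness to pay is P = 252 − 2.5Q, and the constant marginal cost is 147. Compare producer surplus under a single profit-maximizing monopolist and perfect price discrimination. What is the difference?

A monopolist chooses Q where MR = MC. MR = 252 − 5Q; setting this equal to 147 gives Q = 21 and P = 199.5.
PS = (199.5 − 147)·21 = 1102.5.
With perfect price discrimination, output is the efficient level Q = 42 (where demand meets MC), but every buyer pays their willingness to pay: CS = 0 and PS = total surplus.
PS = ½·(252 − 147)·42 = 2205.
Change in producer surplus: 2205 − 1102.5 = 1102.5.

PS rises by 1102.5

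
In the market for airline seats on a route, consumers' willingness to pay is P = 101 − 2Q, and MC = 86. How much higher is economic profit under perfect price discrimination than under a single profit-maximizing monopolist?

π rises by 28.125

A monopolist chooses Q where MR = MC. MR = 101 − 4Q; setting this equal to 86 gives Q = 3.75 and P = 93.5.
Profit = (93.5 − 86)·3.75 = 28.125.
With perfect price discrimination, output is the efficient level Q = 7.5 (where demand meets MC), but every buyer pays their willingness to pay: CS = 0 and PS = total surplus.
PS equals the full surplus area, 56.25. Profit = 56.25 = 56.25.
Change in economic profit: 56.25 − 28.125 = 28.125.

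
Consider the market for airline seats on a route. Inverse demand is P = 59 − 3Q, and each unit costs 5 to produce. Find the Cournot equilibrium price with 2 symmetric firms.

In a 2-firm Cournot equilibrium, symmetry and the first-order condition give q = (59 − 5)/(9) = 6. So Q = 12 and P = 23.

P = 23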